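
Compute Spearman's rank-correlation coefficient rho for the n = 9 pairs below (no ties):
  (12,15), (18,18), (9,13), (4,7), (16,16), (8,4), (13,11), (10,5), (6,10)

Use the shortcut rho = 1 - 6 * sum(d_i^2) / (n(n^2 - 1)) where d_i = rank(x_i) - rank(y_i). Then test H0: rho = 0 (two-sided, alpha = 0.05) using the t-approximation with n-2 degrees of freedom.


Step 1: Rank x and y separately (midranks; no ties here).
rank(x): 12->6, 18->9, 9->4, 4->1, 16->8, 8->3, 13->7, 10->5, 6->2
rank(y): 15->7, 18->9, 13->6, 7->3, 16->8, 4->1, 11->5, 5->2, 10->4
Step 2: d_i = R_x(i) - R_y(i); compute d_i^2.
  (6-7)^2=1, (9-9)^2=0, (4-6)^2=4, (1-3)^2=4, (8-8)^2=0, (3-1)^2=4, (7-5)^2=4, (5-2)^2=9, (2-4)^2=4
sum(d^2) = 30.
Step 3: rho = 1 - 6*30 / (9*(9^2 - 1)) = 1 - 180/720 = 0.750000.
Step 4: Under H0, t = rho * sqrt((n-2)/(1-rho^2)) = 3.0000 ~ t(7).
Step 5: Two-sided p-value from the t-distribution with 7 df = 0.019942.
Step 6: alpha = 0.05. reject H0.

rho = 0.7500, p = 0.019942, reject H0 at alpha = 0.05.


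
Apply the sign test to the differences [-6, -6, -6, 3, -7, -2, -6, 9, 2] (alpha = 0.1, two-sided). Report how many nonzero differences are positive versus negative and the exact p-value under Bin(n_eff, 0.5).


Step 1: Discard zero differences. Original n = 9; n_eff = number of nonzero differences = 9.
Nonzero differences (with sign): -6, -6, -6, +3, -7, -2, -6, +9, +2
Step 2: Count signs: positive = 3, negative = 6.
Step 3: Under H0: P(positive) = 0.5, so the number of positives S ~ Bin(9, 0.5).
Step 4: Two-sided exact p-value = sum of Bin(9,0.5) probabilities at or below the observed probability = 0.507812.
Step 5: alpha = 0.1. fail to reject H0.

n_eff = 9, pos = 3, neg = 6, p = 0.507812, fail to reject H0.


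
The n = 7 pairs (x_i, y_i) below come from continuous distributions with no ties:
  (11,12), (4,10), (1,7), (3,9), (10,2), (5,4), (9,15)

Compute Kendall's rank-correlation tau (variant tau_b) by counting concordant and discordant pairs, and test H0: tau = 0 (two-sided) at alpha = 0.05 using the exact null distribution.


Step 1: Enumerate the 21 unordered pairs (i,j) with i<j and classify each by sign(x_j-x_i) * sign(y_j-y_i).
  (1,2):dx=-7,dy=-2->C; (1,3):dx=-10,dy=-5->C; (1,4):dx=-8,dy=-3->C; (1,5):dx=-1,dy=-10->C
  (1,6):dx=-6,dy=-8->C; (1,7):dx=-2,dy=+3->D; (2,3):dx=-3,dy=-3->C; (2,4):dx=-1,dy=-1->C
  (2,5):dx=+6,dy=-8->D; (2,6):dx=+1,dy=-6->D; (2,7):dx=+5,dy=+5->C; (3,4):dx=+2,dy=+2->C
  (3,5):dx=+9,dy=-5->D; (3,6):dx=+4,dy=-3->D; (3,7):dx=+8,dy=+8->C; (4,5):dx=+7,dy=-7->D
  (4,6):dx=+2,dy=-5->D; (4,7):dx=+6,dy=+6->C; (5,6):dx=-5,dy=+2->D; (5,7):dx=-1,dy=+13->D
  (6,7):dx=+4,dy=+11->C
Step 2: C = 12, D = 9, total pairs = 21.
Step 3: tau = (C - D)/(n(n-1)/2) = (12 - 9)/21 = 0.142857.
Step 4: Exact two-sided p-value (enumerate n! = 5040 permutations of y under H0): p = 0.772619.
Step 5: alpha = 0.05. fail to reject H0.

tau_b = 0.1429 (C=12, D=9), p = 0.772619, fail to reject H0.


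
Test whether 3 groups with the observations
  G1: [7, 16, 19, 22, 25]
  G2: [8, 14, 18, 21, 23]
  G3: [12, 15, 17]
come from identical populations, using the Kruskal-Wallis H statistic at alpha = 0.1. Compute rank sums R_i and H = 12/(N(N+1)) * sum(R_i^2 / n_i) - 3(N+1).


Step 1: Combine all N = 13 observations and assign midranks.
sorted (value, group, rank): (7,G1,1), (8,G2,2), (12,G3,3), (14,G2,4), (15,G3,5), (16,G1,6), (17,G3,7), (18,G2,8), (19,G1,9), (21,G2,10), (22,G1,11), (23,G2,12), (25,G1,13)
Step 2: Sum ranks within each group.
R_1 = 40 (n_1 = 5)
R_2 = 36 (n_2 = 5)
R_3 = 15 (n_3 = 3)
Step 3: H = 12/(N(N+1)) * sum(R_i^2/n_i) - 3(N+1)
     = 12/(13*14) * (40^2/5 + 36^2/5 + 15^2/3) - 3*14
     = 0.065934 * 654.2 - 42
     = 1.134066.
Step 4: No ties, so H is used without correction.
Step 5: Under H0, H ~ chi^2(2); p-value = 0.567206.
Step 6: alpha = 0.1. fail to reject H0.

H = 1.1341, df = 2, p = 0.567206, fail to reject H0.


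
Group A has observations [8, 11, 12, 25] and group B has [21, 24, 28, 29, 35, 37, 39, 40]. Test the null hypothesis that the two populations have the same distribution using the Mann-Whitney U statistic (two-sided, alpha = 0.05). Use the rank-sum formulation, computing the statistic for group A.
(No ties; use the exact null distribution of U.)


Step 1: Combine and sort all 12 observations; assign midranks.
sorted (value, group): (8,X), (11,X), (12,X), (21,Y), (24,Y), (25,X), (28,Y), (29,Y), (35,Y), (37,Y), (39,Y), (40,Y)
ranks: 8->1, 11->2, 12->3, 21->4, 24->5, 25->6, 28->7, 29->8, 35->9, 37->10, 39->11, 40->12
Step 2: Rank sum for X: R1 = 1 + 2 + 3 + 6 = 12.
Step 3: U_X = R1 - n1(n1+1)/2 = 12 - 4*5/2 = 12 - 10 = 2.
       U_Y = n1*n2 - U_X = 32 - 2 = 30.
Step 4: No ties, so the exact null distribution of U (based on enumerating the C(12,4) = 495 equally likely rank assignments) gives the two-sided p-value.
Step 5: p-value = 0.016162; compare to alpha = 0.05. reject H0.

U_X = 2, p = 0.016162, reject H0 at alpha = 0.05.


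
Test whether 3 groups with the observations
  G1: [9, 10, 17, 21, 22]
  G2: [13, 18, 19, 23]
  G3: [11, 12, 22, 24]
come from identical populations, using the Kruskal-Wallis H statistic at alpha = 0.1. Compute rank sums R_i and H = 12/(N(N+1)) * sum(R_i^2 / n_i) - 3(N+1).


Step 1: Combine all N = 13 observations and assign midranks.
sorted (value, group, rank): (9,G1,1), (10,G1,2), (11,G3,3), (12,G3,4), (13,G2,5), (17,G1,6), (18,G2,7), (19,G2,8), (21,G1,9), (22,G1,10.5), (22,G3,10.5), (23,G2,12), (24,G3,13)
Step 2: Sum ranks within each group.
R_1 = 28.5 (n_1 = 5)
R_2 = 32 (n_2 = 4)
R_3 = 30.5 (n_3 = 4)
Step 3: H = 12/(N(N+1)) * sum(R_i^2/n_i) - 3(N+1)
     = 12/(13*14) * (28.5^2/5 + 32^2/4 + 30.5^2/4) - 3*14
     = 0.065934 * 651.013 - 42
     = 0.923901.
Step 4: Ties present; correction factor C = 1 - 6/(13^3 - 13) = 0.997253. Corrected H = 0.923901 / 0.997253 = 0.926446.
Step 5: Under H0, H ~ chi^2(2); p-value = 0.629252.
Step 6: alpha = 0.1. fail to reject H0.

H = 0.9264, df = 2, p = 0.629252, fail to reject H0.


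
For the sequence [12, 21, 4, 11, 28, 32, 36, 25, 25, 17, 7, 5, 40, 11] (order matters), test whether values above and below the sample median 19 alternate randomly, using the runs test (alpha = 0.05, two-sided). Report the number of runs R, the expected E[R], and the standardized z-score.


Step 1: Compute median = 19; label A = above, B = below.
Labels in order: BABBAAAAABBBAB  (n_A = 7, n_B = 7)
Step 2: Count runs R = 7.
Step 3: Under H0 (random ordering), E[R] = 2*n_A*n_B/(n_A+n_B) + 1 = 2*7*7/14 + 1 = 8.0000.
        Var[R] = 2*n_A*n_B*(2*n_A*n_B - n_A - n_B) / ((n_A+n_B)^2 * (n_A+n_B-1)) = 8232/2548 = 3.2308.
        SD[R] = 1.7974.
Step 4: Continuity-corrected z = (R + 0.5 - E[R]) / SD[R] = (7 + 0.5 - 8.0000) / 1.7974 = -0.2782.
Step 5: Two-sided p-value via normal approximation = 2*(1 - Phi(|z|)) = 0.780879.
Step 6: alpha = 0.05. fail to reject H0.

R = 7, z = -0.2782, p = 0.780879, fail to reject H0.


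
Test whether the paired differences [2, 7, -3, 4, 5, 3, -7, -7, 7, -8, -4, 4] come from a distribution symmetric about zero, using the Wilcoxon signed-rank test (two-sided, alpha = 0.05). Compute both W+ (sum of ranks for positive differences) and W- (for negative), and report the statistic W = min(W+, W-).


Step 1: Drop any zero differences (none here) and take |d_i|.
|d| = [2, 7, 3, 4, 5, 3, 7, 7, 7, 8, 4, 4]
Step 2: Midrank |d_i| (ties get averaged ranks).
ranks: |2|->1, |7|->9.5, |3|->2.5, |4|->5, |5|->7, |3|->2.5, |7|->9.5, |7|->9.5, |7|->9.5, |8|->12, |4|->5, |4|->5
Step 3: Attach original signs; sum ranks with positive sign and with negative sign.
W+ = 1 + 9.5 + 5 + 7 + 2.5 + 9.5 + 5 = 39.5
W- = 2.5 + 9.5 + 9.5 + 12 + 5 = 38.5
(Check: W+ + W- = 78 should equal n(n+1)/2 = 78.)
Step 4: Test statistic W = min(W+, W-) = 38.5.
Step 5: Ties in |d|, so use the tie-corrected normal approximation.
        E[W] = n(n+1)/4 = 12*13/4 = 39.
        Tie groups: |d|=3 (t=2), |d|=4 (t=3), |d|=7 (t=4); sum(t^3 - t) = 90.
        Var[W] = n(n+1)(2n+1)/24 - sum(t^3-t)/48 = 3900/24 - 90/48 = 160.625.
        z = (W - E[W]) / sqrt(Var[W]) = (38.5 - 39) / 12.6738 = -0.0395.
        Two-sided p = 2*Phi(z) = 0.968530.
Step 6: alpha = 0.05. fail to reject H0.

W+ = 39.5, W- = 38.5, W = min = 38.5, p = 0.968530, fail to reject H0.


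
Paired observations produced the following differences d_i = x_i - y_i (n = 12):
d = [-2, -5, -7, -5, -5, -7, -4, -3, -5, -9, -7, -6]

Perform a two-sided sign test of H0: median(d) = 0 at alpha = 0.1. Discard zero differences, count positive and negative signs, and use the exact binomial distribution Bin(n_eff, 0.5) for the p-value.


Step 1: Discard zero differences. Original n = 12; n_eff = number of nonzero differences = 12.
Nonzero differences (with sign): -2, -5, -7, -5, -5, -7, -4, -3, -5, -9, -7, -6
Step 2: Count signs: positive = 0, negative = 12.
Step 3: Under H0: P(positive) = 0.5, so the number of positives S ~ Bin(12, 0.5).
Step 4: Two-sided exact p-value = sum of Bin(12,0.5) probabilities at or below the observed probability = 0.000488.
Step 5: alpha = 0.1. reject H0.

n_eff = 12, pos = 0, neg = 12, p = 0.000488, reject H0.


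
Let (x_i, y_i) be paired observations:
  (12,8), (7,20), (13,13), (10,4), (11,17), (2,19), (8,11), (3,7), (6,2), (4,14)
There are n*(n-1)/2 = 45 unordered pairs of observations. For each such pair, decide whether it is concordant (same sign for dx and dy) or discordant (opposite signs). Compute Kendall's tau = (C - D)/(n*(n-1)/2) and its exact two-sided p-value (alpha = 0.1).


Step 1: Enumerate the 45 unordered pairs (i,j) with i<j and classify each by sign(x_j-x_i) * sign(y_j-y_i).
  (1,2):dx=-5,dy=+12->D; (1,3):dx=+1,dy=+5->C; (1,4):dx=-2,dy=-4->C; (1,5):dx=-1,dy=+9->D
  (1,6):dx=-10,dy=+11->D; (1,7):dx=-4,dy=+3->D; (1,8):dx=-9,dy=-1->C; (1,9):dx=-6,dy=-6->C
  (1,10):dx=-8,dy=+6->D; (2,3):dx=+6,dy=-7->D; (2,4):dx=+3,dy=-16->D; (2,5):dx=+4,dy=-3->D
  (2,6):dx=-5,dy=-1->C; (2,7):dx=+1,dy=-9->D; (2,8):dx=-4,dy=-13->C; (2,9):dx=-1,dy=-18->C
  (2,10):dx=-3,dy=-6->C; (3,4):dx=-3,dy=-9->C; (3,5):dx=-2,dy=+4->D; (3,6):dx=-11,dy=+6->D
  (3,7):dx=-5,dy=-2->C; (3,8):dx=-10,dy=-6->C; (3,9):dx=-7,dy=-11->C; (3,10):dx=-9,dy=+1->D
  (4,5):dx=+1,dy=+13->C; (4,6):dx=-8,dy=+15->D; (4,7):dx=-2,dy=+7->D; (4,8):dx=-7,dy=+3->D
  (4,9):dx=-4,dy=-2->C; (4,10):dx=-6,dy=+10->D; (5,6):dx=-9,dy=+2->D; (5,7):dx=-3,dy=-6->C
  (5,8):dx=-8,dy=-10->C; (5,9):dx=-5,dy=-15->C; (5,10):dx=-7,dy=-3->C; (6,7):dx=+6,dy=-8->D
  (6,8):dx=+1,dy=-12->D; (6,9):dx=+4,dy=-17->D; (6,10):dx=+2,dy=-5->D; (7,8):dx=-5,dy=-4->C
  (7,9):dx=-2,dy=-9->C; (7,10):dx=-4,dy=+3->D; (8,9):dx=+3,dy=-5->D; (8,10):dx=+1,dy=+7->C
  (9,10):dx=-2,dy=+12->D
Step 2: C = 21, D = 24, total pairs = 45.
Step 3: tau = (C - D)/(n(n-1)/2) = (21 - 24)/45 = -0.066667.
Step 4: Exact two-sided p-value (enumerate n! = 3628800 permutations of y under H0): p = 0.861801.
Step 5: alpha = 0.1. fail to reject H0.

tau_b = -0.0667 (C=21, D=24), p = 0.861801, fail to reject H0.


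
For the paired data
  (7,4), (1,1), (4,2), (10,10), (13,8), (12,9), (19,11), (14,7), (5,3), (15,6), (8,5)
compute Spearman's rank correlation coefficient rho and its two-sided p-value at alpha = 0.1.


Step 1: Rank x and y separately (midranks; no ties here).
rank(x): 7->4, 1->1, 4->2, 10->6, 13->8, 12->7, 19->11, 14->9, 5->3, 15->10, 8->5
rank(y): 4->4, 1->1, 2->2, 10->10, 8->8, 9->9, 11->11, 7->7, 3->3, 6->6, 5->5
Step 2: d_i = R_x(i) - R_y(i); compute d_i^2.
  (4-4)^2=0, (1-1)^2=0, (2-2)^2=0, (6-10)^2=16, (8-8)^2=0, (7-9)^2=4, (11-11)^2=0, (9-7)^2=4, (3-3)^2=0, (10-6)^2=16, (5-5)^2=0
sum(d^2) = 40.
Step 3: rho = 1 - 6*40 / (11*(11^2 - 1)) = 1 - 240/1320 = 0.818182.
Step 4: Under H0, t = rho * sqrt((n-2)/(1-rho^2)) = 4.2691 ~ t(9).
Step 5: Two-sided p-value from the t-distribution with 9 df = 0.002083.
Step 6: alpha = 0.1. reject H0.

rho = 0.8182, p = 0.002083, reject H0 at alpha = 0.1.


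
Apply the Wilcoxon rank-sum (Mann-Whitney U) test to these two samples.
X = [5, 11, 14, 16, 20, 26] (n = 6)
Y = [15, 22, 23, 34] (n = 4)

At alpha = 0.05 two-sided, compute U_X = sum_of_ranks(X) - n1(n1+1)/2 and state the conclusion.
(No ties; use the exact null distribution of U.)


Step 1: Combine and sort all 10 observations; assign midranks.
sorted (value, group): (5,X), (11,X), (14,X), (15,Y), (16,X), (20,X), (22,Y), (23,Y), (26,X), (34,Y)
ranks: 5->1, 11->2, 14->3, 15->4, 16->5, 20->6, 22->7, 23->8, 26->9, 34->10
Step 2: Rank sum for X: R1 = 1 + 2 + 3 + 5 + 6 + 9 = 26.
Step 3: U_X = R1 - n1(n1+1)/2 = 26 - 6*7/2 = 26 - 21 = 5.
       U_Y = n1*n2 - U_X = 24 - 5 = 19.
Step 4: No ties, so the exact null distribution of U (based on enumerating the C(10,6) = 210 equally likely rank assignments) gives the two-sided p-value.
Step 5: p-value = 0.171429; compare to alpha = 0.05. fail to reject H0.

U_X = 5, p = 0.171429, fail to reject H0 at alpha = 0.05.


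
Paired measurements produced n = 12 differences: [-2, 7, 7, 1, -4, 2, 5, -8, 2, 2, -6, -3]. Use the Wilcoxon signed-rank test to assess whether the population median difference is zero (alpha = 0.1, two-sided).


Step 1: Drop any zero differences (none here) and take |d_i|.
|d| = [2, 7, 7, 1, 4, 2, 5, 8, 2, 2, 6, 3]
Step 2: Midrank |d_i| (ties get averaged ranks).
ranks: |2|->3.5, |7|->10.5, |7|->10.5, |1|->1, |4|->7, |2|->3.5, |5|->8, |8|->12, |2|->3.5, |2|->3.5, |6|->9, |3|->6
Step 3: Attach original signs; sum ranks with positive sign and with negative sign.
W+ = 10.5 + 10.5 + 1 + 3.5 + 8 + 3.5 + 3.5 = 40.5
W- = 3.5 + 7 + 12 + 9 + 6 = 37.5
(Check: W+ + W- = 78 should equal n(n+1)/2 = 78.)
Step 4: Test statistic W = min(W+, W-) = 37.5.
Step 5: Ties in |d|, so use the tie-corrected normal approximation.
        E[W] = n(n+1)/4 = 12*13/4 = 39.
        Tie groups: |d|=2 (t=4), |d|=7 (t=2); sum(t^3 - t) = 66.
        Var[W] = n(n+1)(2n+1)/24 - sum(t^3-t)/48 = 3900/24 - 66/48 = 161.125.
        z = (W - E[W]) / sqrt(Var[W]) = (37.5 - 39) / 12.6935 = -0.1182.
        Two-sided p = 2*Phi(z) = 0.905932.
Step 6: alpha = 0.1. fail to reject H0.

W+ = 40.5, W- = 37.5, W = min = 37.5, p = 0.905932, fail to reject H0.


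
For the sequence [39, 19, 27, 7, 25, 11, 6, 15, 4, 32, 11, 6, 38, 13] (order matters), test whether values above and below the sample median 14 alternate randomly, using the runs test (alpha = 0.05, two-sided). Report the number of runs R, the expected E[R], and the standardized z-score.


Step 1: Compute median = 14; label A = above, B = below.
Labels in order: AAABABBABABBAB  (n_A = 7, n_B = 7)
Step 2: Count runs R = 10.
Step 3: Under H0 (random ordering), E[R] = 2*n_A*n_B/(n_A+n_B) + 1 = 2*7*7/14 + 1 = 8.0000.
        Var[R] = 2*n_A*n_B*(2*n_A*n_B - n_A - n_B) / ((n_A+n_B)^2 * (n_A+n_B-1)) = 8232/2548 = 3.2308.
        SD[R] = 1.7974.
Step 4: Continuity-corrected z = (R - 0.5 - E[R]) / SD[R] = (10 - 0.5 - 8.0000) / 1.7974 = 0.8345.
Step 5: Two-sided p-value via normal approximation = 2*(1 - Phi(|z|)) = 0.403986.
Step 6: alpha = 0.05. fail to reject H0.

R = 10, z = 0.8345, p = 0.403986, fail to reject H0.


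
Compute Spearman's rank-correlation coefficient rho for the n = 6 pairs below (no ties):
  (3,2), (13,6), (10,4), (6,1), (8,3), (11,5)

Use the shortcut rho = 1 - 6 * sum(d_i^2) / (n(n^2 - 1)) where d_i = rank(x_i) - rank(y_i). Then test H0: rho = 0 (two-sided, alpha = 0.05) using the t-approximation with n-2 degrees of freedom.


Step 1: Rank x and y separately (midranks; no ties here).
rank(x): 3->1, 13->6, 10->4, 6->2, 8->3, 11->5
rank(y): 2->2, 6->6, 4->4, 1->1, 3->3, 5->5
Step 2: d_i = R_x(i) - R_y(i); compute d_i^2.
  (1-2)^2=1, (6-6)^2=0, (4-4)^2=0, (2-1)^2=1, (3-3)^2=0, (5-5)^2=0
sum(d^2) = 2.
Step 3: rho = 1 - 6*2 / (6*(6^2 - 1)) = 1 - 12/210 = 0.942857.
Step 4: Under H0, t = rho * sqrt((n-2)/(1-rho^2)) = 5.6595 ~ t(4).
Step 5: Two-sided p-value from the t-distribution with 4 df = 0.004805.
Step 6: alpha = 0.05. reject H0.

rho = 0.9429, p = 0.004805, reject H0 at alpha = 0.05.


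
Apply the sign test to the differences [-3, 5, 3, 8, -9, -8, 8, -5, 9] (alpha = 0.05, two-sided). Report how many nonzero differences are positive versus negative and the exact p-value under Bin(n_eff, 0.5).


Step 1: Discard zero differences. Original n = 9; n_eff = number of nonzero differences = 9.
Nonzero differences (with sign): -3, +5, +3, +8, -9, -8, +8, -5, +9
Step 2: Count signs: positive = 5, negative = 4.
Step 3: Under H0: P(positive) = 0.5, so the number of positives S ~ Bin(9, 0.5).
Step 4: Two-sided exact p-value = sum of Bin(9,0.5) probabilities at or below the observed probability = 1.000000.
Step 5: alpha = 0.05. fail to reject H0.

n_eff = 9, pos = 5, neg = 4, p = 1.000000, fail to reject H0.


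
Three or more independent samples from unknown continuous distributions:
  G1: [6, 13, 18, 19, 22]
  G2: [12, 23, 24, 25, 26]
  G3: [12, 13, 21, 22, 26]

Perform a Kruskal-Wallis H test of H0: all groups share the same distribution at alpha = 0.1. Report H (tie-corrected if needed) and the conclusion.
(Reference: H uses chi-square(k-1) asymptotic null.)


Step 1: Combine all N = 15 observations and assign midranks.
sorted (value, group, rank): (6,G1,1), (12,G2,2.5), (12,G3,2.5), (13,G1,4.5), (13,G3,4.5), (18,G1,6), (19,G1,7), (21,G3,8), (22,G1,9.5), (22,G3,9.5), (23,G2,11), (24,G2,12), (25,G2,13), (26,G2,14.5), (26,G3,14.5)
Step 2: Sum ranks within each group.
R_1 = 28 (n_1 = 5)
R_2 = 53 (n_2 = 5)
R_3 = 39 (n_3 = 5)
Step 3: H = 12/(N(N+1)) * sum(R_i^2/n_i) - 3(N+1)
     = 12/(15*16) * (28^2/5 + 53^2/5 + 39^2/5) - 3*16
     = 0.050000 * 1022.8 - 48
     = 3.140000.
Step 4: Ties present; correction factor C = 1 - 24/(15^3 - 15) = 0.992857. Corrected H = 3.140000 / 0.992857 = 3.162590.
Step 5: Under H0, H ~ chi^2(2); p-value = 0.205709.
Step 6: alpha = 0.1. fail to reject H0.

H = 3.1626, df = 2, p = 0.205709, fail to reject H0.


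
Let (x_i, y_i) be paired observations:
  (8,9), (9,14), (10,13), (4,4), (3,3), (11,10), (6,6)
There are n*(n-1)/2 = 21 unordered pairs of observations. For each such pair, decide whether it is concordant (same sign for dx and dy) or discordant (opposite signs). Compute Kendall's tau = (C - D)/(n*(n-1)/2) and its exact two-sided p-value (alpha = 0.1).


Step 1: Enumerate the 21 unordered pairs (i,j) with i<j and classify each by sign(x_j-x_i) * sign(y_j-y_i).
  (1,2):dx=+1,dy=+5->C; (1,3):dx=+2,dy=+4->C; (1,4):dx=-4,dy=-5->C; (1,5):dx=-5,dy=-6->C
  (1,6):dx=+3,dy=+1->C; (1,7):dx=-2,dy=-3->C; (2,3):dx=+1,dy=-1->D; (2,4):dx=-5,dy=-10->C
  (2,5):dx=-6,dy=-11->C; (2,6):dx=+2,dy=-4->D; (2,7):dx=-3,dy=-8->C; (3,4):dx=-6,dy=-9->C
  (3,5):dx=-7,dy=-10->C; (3,6):dx=+1,dy=-3->D; (3,7):dx=-4,dy=-7->C; (4,5):dx=-1,dy=-1->C
  (4,6):dx=+7,dy=+6->C; (4,7):dx=+2,dy=+2->C; (5,6):dx=+8,dy=+7->C; (5,7):dx=+3,dy=+3->C
  (6,7):dx=-5,dy=-4->C
Step 2: C = 18, D = 3, total pairs = 21.
Step 3: tau = (C - D)/(n(n-1)/2) = (18 - 3)/21 = 0.714286.
Step 4: Exact two-sided p-value (enumerate n! = 5040 permutations of y under H0): p = 0.030159.
Step 5: alpha = 0.1. reject H0.

tau_b = 0.7143 (C=18, D=3), p = 0.030159, reject H0.


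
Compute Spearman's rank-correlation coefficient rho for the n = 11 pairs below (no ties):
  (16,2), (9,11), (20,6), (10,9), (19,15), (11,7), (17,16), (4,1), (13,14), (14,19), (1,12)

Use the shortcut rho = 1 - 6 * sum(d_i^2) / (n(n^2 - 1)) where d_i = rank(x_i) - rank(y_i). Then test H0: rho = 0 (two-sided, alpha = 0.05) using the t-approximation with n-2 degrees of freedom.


Step 1: Rank x and y separately (midranks; no ties here).
rank(x): 16->8, 9->3, 20->11, 10->4, 19->10, 11->5, 17->9, 4->2, 13->6, 14->7, 1->1
rank(y): 2->2, 11->6, 6->3, 9->5, 15->9, 7->4, 16->10, 1->1, 14->8, 19->11, 12->7
Step 2: d_i = R_x(i) - R_y(i); compute d_i^2.
  (8-2)^2=36, (3-6)^2=9, (11-3)^2=64, (4-5)^2=1, (10-9)^2=1, (5-4)^2=1, (9-10)^2=1, (2-1)^2=1, (6-8)^2=4, (7-11)^2=16, (1-7)^2=36
sum(d^2) = 170.
Step 3: rho = 1 - 6*170 / (11*(11^2 - 1)) = 1 - 1020/1320 = 0.227273.
Step 4: Under H0, t = rho * sqrt((n-2)/(1-rho^2)) = 0.7001 ~ t(9).
Step 5: Two-sided p-value from the t-distribution with 9 df = 0.501536.
Step 6: alpha = 0.05. fail to reject H0.

rho = 0.2273, p = 0.501536, fail to reject H0 at alpha = 0.05.


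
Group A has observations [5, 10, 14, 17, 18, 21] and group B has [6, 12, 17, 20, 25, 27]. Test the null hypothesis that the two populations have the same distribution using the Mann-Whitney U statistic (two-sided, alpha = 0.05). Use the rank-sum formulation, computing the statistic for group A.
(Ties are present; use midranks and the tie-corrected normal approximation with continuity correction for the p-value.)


Step 1: Combine and sort all 12 observations; assign midranks.
sorted (value, group): (5,X), (6,Y), (10,X), (12,Y), (14,X), (17,X), (17,Y), (18,X), (20,Y), (21,X), (25,Y), (27,Y)
ranks: 5->1, 6->2, 10->3, 12->4, 14->5, 17->6.5, 17->6.5, 18->8, 20->9, 21->10, 25->11, 27->12
Step 2: Rank sum for X: R1 = 1 + 3 + 5 + 6.5 + 8 + 10 = 33.5.
Step 3: U_X = R1 - n1(n1+1)/2 = 33.5 - 6*7/2 = 33.5 - 21 = 12.5.
       U_Y = n1*n2 - U_X = 36 - 12.5 = 23.5.
Step 4: Ties are present, so use the tie-corrected normal approximation (with continuity correction) for the p-value.
Step 5: p-value = 0.422527; compare to alpha = 0.05. fail to reject H0.

U_X = 12.5, p = 0.422527, fail to reject H0 at alpha = 0.05.


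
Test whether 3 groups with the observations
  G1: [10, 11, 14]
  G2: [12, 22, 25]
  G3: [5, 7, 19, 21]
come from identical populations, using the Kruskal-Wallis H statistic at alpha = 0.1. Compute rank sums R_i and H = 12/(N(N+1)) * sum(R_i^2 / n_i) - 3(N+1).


Step 1: Combine all N = 10 observations and assign midranks.
sorted (value, group, rank): (5,G3,1), (7,G3,2), (10,G1,3), (11,G1,4), (12,G2,5), (14,G1,6), (19,G3,7), (21,G3,8), (22,G2,9), (25,G2,10)
Step 2: Sum ranks within each group.
R_1 = 13 (n_1 = 3)
R_2 = 24 (n_2 = 3)
R_3 = 18 (n_3 = 4)
Step 3: H = 12/(N(N+1)) * sum(R_i^2/n_i) - 3(N+1)
     = 12/(10*11) * (13^2/3 + 24^2/3 + 18^2/4) - 3*11
     = 0.109091 * 329.333 - 33
     = 2.927273.
Step 4: No ties, so H is used without correction.
Step 5: Under H0, H ~ chi^2(2); p-value = 0.231393.
Step 6: alpha = 0.1. fail to reject H0.

H = 2.9273, df = 2, p = 0.231393, fail to reject H0.


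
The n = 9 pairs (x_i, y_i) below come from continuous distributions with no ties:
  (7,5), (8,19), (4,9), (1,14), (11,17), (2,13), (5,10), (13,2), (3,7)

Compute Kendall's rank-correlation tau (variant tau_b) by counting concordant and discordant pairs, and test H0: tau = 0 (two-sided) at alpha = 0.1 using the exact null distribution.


Step 1: Enumerate the 36 unordered pairs (i,j) with i<j and classify each by sign(x_j-x_i) * sign(y_j-y_i).
  (1,2):dx=+1,dy=+14->C; (1,3):dx=-3,dy=+4->D; (1,4):dx=-6,dy=+9->D; (1,5):dx=+4,dy=+12->C
  (1,6):dx=-5,dy=+8->D; (1,7):dx=-2,dy=+5->D; (1,8):dx=+6,dy=-3->D; (1,9):dx=-4,dy=+2->D
  (2,3):dx=-4,dy=-10->C; (2,4):dx=-7,dy=-5->C; (2,5):dx=+3,dy=-2->D; (2,6):dx=-6,dy=-6->C
  (2,7):dx=-3,dy=-9->C; (2,8):dx=+5,dy=-17->D; (2,9):dx=-5,dy=-12->C; (3,4):dx=-3,dy=+5->D
  (3,5):dx=+7,dy=+8->C; (3,6):dx=-2,dy=+4->D; (3,7):dx=+1,dy=+1->C; (3,8):dx=+9,dy=-7->D
  (3,9):dx=-1,dy=-2->C; (4,5):dx=+10,dy=+3->C; (4,6):dx=+1,dy=-1->D; (4,7):dx=+4,dy=-4->D
  (4,8):dx=+12,dy=-12->D; (4,9):dx=+2,dy=-7->D; (5,6):dx=-9,dy=-4->C; (5,7):dx=-6,dy=-7->C
  (5,8):dx=+2,dy=-15->D; (5,9):dx=-8,dy=-10->C; (6,7):dx=+3,dy=-3->D; (6,8):dx=+11,dy=-11->D
  (6,9):dx=+1,dy=-6->D; (7,8):dx=+8,dy=-8->D; (7,9):dx=-2,dy=-3->C; (8,9):dx=-10,dy=+5->D
Step 2: C = 15, D = 21, total pairs = 36.
Step 3: tau = (C - D)/(n(n-1)/2) = (15 - 21)/36 = -0.166667.
Step 4: Exact two-sided p-value (enumerate n! = 362880 permutations of y under H0): p = 0.612202.
Step 5: alpha = 0.1. fail to reject H0.

tau_b = -0.1667 (C=15, D=21), p = 0.612202, fail to reject H0.


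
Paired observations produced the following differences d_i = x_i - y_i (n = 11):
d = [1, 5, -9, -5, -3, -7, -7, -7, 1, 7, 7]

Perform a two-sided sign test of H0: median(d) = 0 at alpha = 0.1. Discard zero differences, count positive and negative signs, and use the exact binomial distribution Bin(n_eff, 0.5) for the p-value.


Step 1: Discard zero differences. Original n = 11; n_eff = number of nonzero differences = 11.
Nonzero differences (with sign): +1, +5, -9, -5, -3, -7, -7, -7, +1, +7, +7
Step 2: Count signs: positive = 5, negative = 6.
Step 3: Under H0: P(positive) = 0.5, so the number of positives S ~ Bin(11, 0.5).
Step 4: Two-sided exact p-value = sum of Bin(11,0.5) probabilities at or below the observed probability = 1.000000.
Step 5: alpha = 0.1. fail to reject H0.

n_eff = 11, pos = 5, neg = 6, p = 1.000000, fail to reject H0.


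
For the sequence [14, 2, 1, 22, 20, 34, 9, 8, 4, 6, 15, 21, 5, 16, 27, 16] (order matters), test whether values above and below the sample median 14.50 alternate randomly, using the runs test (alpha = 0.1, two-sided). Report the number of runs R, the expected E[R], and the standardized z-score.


Step 1: Compute median = 14.50; label A = above, B = below.
Labels in order: BBBAAABBBBAABAAA  (n_A = 8, n_B = 8)
Step 2: Count runs R = 6.
Step 3: Under H0 (random ordering), E[R] = 2*n_A*n_B/(n_A+n_B) + 1 = 2*8*8/16 + 1 = 9.0000.
        Var[R] = 2*n_A*n_B*(2*n_A*n_B - n_A - n_B) / ((n_A+n_B)^2 * (n_A+n_B-1)) = 14336/3840 = 3.7333.
        SD[R] = 1.9322.
Step 4: Continuity-corrected z = (R + 0.5 - E[R]) / SD[R] = (6 + 0.5 - 9.0000) / 1.9322 = -1.2939.
Step 5: Two-sided p-value via normal approximation = 2*(1 - Phi(|z|)) = 0.195709.
Step 6: alpha = 0.1. fail to reject H0.

R = 6, z = -1.2939, p = 0.195709, fail to reject H0.


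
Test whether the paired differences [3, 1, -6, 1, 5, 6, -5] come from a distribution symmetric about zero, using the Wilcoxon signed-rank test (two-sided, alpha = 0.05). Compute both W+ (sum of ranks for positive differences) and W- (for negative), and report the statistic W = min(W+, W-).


Step 1: Drop any zero differences (none here) and take |d_i|.
|d| = [3, 1, 6, 1, 5, 6, 5]
Step 2: Midrank |d_i| (ties get averaged ranks).
ranks: |3|->3, |1|->1.5, |6|->6.5, |1|->1.5, |5|->4.5, |6|->6.5, |5|->4.5
Step 3: Attach original signs; sum ranks with positive sign and with negative sign.
W+ = 3 + 1.5 + 1.5 + 4.5 + 6.5 = 17
W- = 6.5 + 4.5 = 11
(Check: W+ + W- = 28 should equal n(n+1)/2 = 28.)
Step 4: Test statistic W = min(W+, W-) = 11.
Step 5: Ties in |d|, so use the tie-corrected normal approximation.
        E[W] = n(n+1)/4 = 7*8/4 = 14.
        Tie groups: |d|=1 (t=2), |d|=5 (t=2), |d|=6 (t=2); sum(t^3 - t) = 18.
        Var[W] = n(n+1)(2n+1)/24 - sum(t^3-t)/48 = 840/24 - 18/48 = 34.625.
        z = (W - E[W]) / sqrt(Var[W]) = (11 - 14) / 5.8843 = -0.5098.
        Two-sided p = 2*Phi(z) = 0.610170.
Step 6: alpha = 0.05. fail to reject H0.

W+ = 17, W- = 11, W = min = 11, p = 0.610170, fail to reject H0.


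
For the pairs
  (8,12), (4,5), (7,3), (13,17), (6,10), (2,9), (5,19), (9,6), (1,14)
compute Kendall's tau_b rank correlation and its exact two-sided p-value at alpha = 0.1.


Step 1: Enumerate the 36 unordered pairs (i,j) with i<j and classify each by sign(x_j-x_i) * sign(y_j-y_i).
  (1,2):dx=-4,dy=-7->C; (1,3):dx=-1,dy=-9->C; (1,4):dx=+5,dy=+5->C; (1,5):dx=-2,dy=-2->C
  (1,6):dx=-6,dy=-3->C; (1,7):dx=-3,dy=+7->D; (1,8):dx=+1,dy=-6->D; (1,9):dx=-7,dy=+2->D
  (2,3):dx=+3,dy=-2->D; (2,4):dx=+9,dy=+12->C; (2,5):dx=+2,dy=+5->C; (2,6):dx=-2,dy=+4->D
  (2,7):dx=+1,dy=+14->C; (2,8):dx=+5,dy=+1->C; (2,9):dx=-3,dy=+9->D; (3,4):dx=+6,dy=+14->C
  (3,5):dx=-1,dy=+7->D; (3,6):dx=-5,dy=+6->D; (3,7):dx=-2,dy=+16->D; (3,8):dx=+2,dy=+3->C
  (3,9):dx=-6,dy=+11->D; (4,5):dx=-7,dy=-7->C; (4,6):dx=-11,dy=-8->C; (4,7):dx=-8,dy=+2->D
  (4,8):dx=-4,dy=-11->C; (4,9):dx=-12,dy=-3->C; (5,6):dx=-4,dy=-1->C; (5,7):dx=-1,dy=+9->D
  (5,8):dx=+3,dy=-4->D; (5,9):dx=-5,dy=+4->D; (6,7):dx=+3,dy=+10->C; (6,8):dx=+7,dy=-3->D
  (6,9):dx=-1,dy=+5->D; (7,8):dx=+4,dy=-13->D; (7,9):dx=-4,dy=-5->C; (8,9):dx=-8,dy=+8->D
Step 2: C = 18, D = 18, total pairs = 36.
Step 3: tau = (C - D)/(n(n-1)/2) = (18 - 18)/36 = 0.000000.
Step 4: Exact two-sided p-value (enumerate n! = 362880 permutations of y under H0): p = 1.000000.
Step 5: alpha = 0.1. fail to reject H0.

tau_b = 0.0000 (C=18, D=18), p = 1.000000, fail to reject H0.


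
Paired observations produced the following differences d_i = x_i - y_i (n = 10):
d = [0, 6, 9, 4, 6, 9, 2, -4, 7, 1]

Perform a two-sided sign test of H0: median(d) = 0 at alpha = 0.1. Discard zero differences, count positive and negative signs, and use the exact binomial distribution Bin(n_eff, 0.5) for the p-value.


Step 1: Discard zero differences. Original n = 10; n_eff = number of nonzero differences = 9.
Nonzero differences (with sign): +6, +9, +4, +6, +9, +2, -4, +7, +1
Step 2: Count signs: positive = 8, negative = 1.
Step 3: Under H0: P(positive) = 0.5, so the number of positives S ~ Bin(9, 0.5).
Step 4: Two-sided exact p-value = sum of Bin(9,0.5) probabilities at or below the observed probability = 0.039062.
Step 5: alpha = 0.1. reject H0.

n_eff = 9, pos = 8, neg = 1, p = 0.039062, reject H0.


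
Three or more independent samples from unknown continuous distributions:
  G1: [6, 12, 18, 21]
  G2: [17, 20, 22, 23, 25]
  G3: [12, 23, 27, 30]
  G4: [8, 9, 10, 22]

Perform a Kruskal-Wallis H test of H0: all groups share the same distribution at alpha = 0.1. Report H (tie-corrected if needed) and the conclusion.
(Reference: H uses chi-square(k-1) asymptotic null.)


Step 1: Combine all N = 17 observations and assign midranks.
sorted (value, group, rank): (6,G1,1), (8,G4,2), (9,G4,3), (10,G4,4), (12,G1,5.5), (12,G3,5.5), (17,G2,7), (18,G1,8), (20,G2,9), (21,G1,10), (22,G2,11.5), (22,G4,11.5), (23,G2,13.5), (23,G3,13.5), (25,G2,15), (27,G3,16), (30,G3,17)
Step 2: Sum ranks within each group.
R_1 = 24.5 (n_1 = 4)
R_2 = 56 (n_2 = 5)
R_3 = 52 (n_3 = 4)
R_4 = 20.5 (n_4 = 4)
Step 3: H = 12/(N(N+1)) * sum(R_i^2/n_i) - 3(N+1)
     = 12/(17*18) * (24.5^2/4 + 56^2/5 + 52^2/4 + 20.5^2/4) - 3*18
     = 0.039216 * 1558.33 - 54
     = 7.110784.
Step 4: Ties present; correction factor C = 1 - 18/(17^3 - 17) = 0.996324. Corrected H = 7.110784 / 0.996324 = 7.137023.
Step 5: Under H0, H ~ chi^2(3); p-value = 0.067656.
Step 6: alpha = 0.1. reject H0.

H = 7.1370, df = 3, p = 0.067656, reject H0.


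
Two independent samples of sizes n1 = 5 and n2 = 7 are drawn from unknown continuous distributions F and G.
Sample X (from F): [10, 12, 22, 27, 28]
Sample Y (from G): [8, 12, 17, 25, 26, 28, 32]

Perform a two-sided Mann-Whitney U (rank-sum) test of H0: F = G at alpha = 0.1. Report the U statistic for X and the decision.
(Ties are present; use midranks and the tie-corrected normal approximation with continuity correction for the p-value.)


Step 1: Combine and sort all 12 observations; assign midranks.
sorted (value, group): (8,Y), (10,X), (12,X), (12,Y), (17,Y), (22,X), (25,Y), (26,Y), (27,X), (28,X), (28,Y), (32,Y)
ranks: 8->1, 10->2, 12->3.5, 12->3.5, 17->5, 22->6, 25->7, 26->8, 27->9, 28->10.5, 28->10.5, 32->12
Step 2: Rank sum for X: R1 = 2 + 3.5 + 6 + 9 + 10.5 = 31.
Step 3: U_X = R1 - n1(n1+1)/2 = 31 - 5*6/2 = 31 - 15 = 16.
       U_Y = n1*n2 - U_X = 35 - 16 = 19.
Step 4: Ties are present, so use the tie-corrected normal approximation (with continuity correction) for the p-value.
Step 5: p-value = 0.870542; compare to alpha = 0.1. fail to reject H0.

U_X = 16, p = 0.870542, fail to reject H0 at alpha = 0.1.


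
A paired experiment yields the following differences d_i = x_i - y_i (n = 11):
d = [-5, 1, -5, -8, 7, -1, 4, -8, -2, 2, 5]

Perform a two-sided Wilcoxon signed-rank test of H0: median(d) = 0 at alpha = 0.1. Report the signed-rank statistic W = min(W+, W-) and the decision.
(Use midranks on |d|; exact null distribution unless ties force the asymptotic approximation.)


Step 1: Drop any zero differences (none here) and take |d_i|.
|d| = [5, 1, 5, 8, 7, 1, 4, 8, 2, 2, 5]
Step 2: Midrank |d_i| (ties get averaged ranks).
ranks: |5|->7, |1|->1.5, |5|->7, |8|->10.5, |7|->9, |1|->1.5, |4|->5, |8|->10.5, |2|->3.5, |2|->3.5, |5|->7
Step 3: Attach original signs; sum ranks with positive sign and with negative sign.
W+ = 1.5 + 9 + 5 + 3.5 + 7 = 26
W- = 7 + 7 + 10.5 + 1.5 + 10.5 + 3.5 = 40
(Check: W+ + W- = 66 should equal n(n+1)/2 = 66.)
Step 4: Test statistic W = min(W+, W-) = 26.
Step 5: Ties in |d|, so use the tie-corrected normal approximation.
        E[W] = n(n+1)/4 = 11*12/4 = 33.
        Tie groups: |d|=1 (t=2), |d|=2 (t=2), |d|=5 (t=3), |d|=8 (t=2); sum(t^3 - t) = 42.
        Var[W] = n(n+1)(2n+1)/24 - sum(t^3-t)/48 = 3036/24 - 42/48 = 125.625.
        z = (W - E[W]) / sqrt(Var[W]) = (26 - 33) / 11.2083 = -0.6245.
        Two-sided p = 2*Phi(z) = 0.532273.
Step 6: alpha = 0.1. fail to reject H0.

W+ = 26, W- = 40, W = min = 26, p = 0.532273, fail to reject H0.


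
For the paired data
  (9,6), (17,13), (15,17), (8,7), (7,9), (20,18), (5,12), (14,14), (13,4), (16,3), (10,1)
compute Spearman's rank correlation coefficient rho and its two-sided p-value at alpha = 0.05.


Step 1: Rank x and y separately (midranks; no ties here).
rank(x): 9->4, 17->10, 15->8, 8->3, 7->2, 20->11, 5->1, 14->7, 13->6, 16->9, 10->5
rank(y): 6->4, 13->8, 17->10, 7->5, 9->6, 18->11, 12->7, 14->9, 4->3, 3->2, 1->1
Step 2: d_i = R_x(i) - R_y(i); compute d_i^2.
  (4-4)^2=0, (10-8)^2=4, (8-10)^2=4, (3-5)^2=4, (2-6)^2=16, (11-11)^2=0, (1-7)^2=36, (7-9)^2=4, (6-3)^2=9, (9-2)^2=49, (5-1)^2=16
sum(d^2) = 142.
Step 3: rho = 1 - 6*142 / (11*(11^2 - 1)) = 1 - 852/1320 = 0.354545.
Step 4: Under H0, t = rho * sqrt((n-2)/(1-rho^2)) = 1.1375 ~ t(9).
Step 5: Two-sided p-value from the t-distribution with 9 df = 0.284693.
Step 6: alpha = 0.05. fail to reject H0.

rho = 0.3545, p = 0.284693, fail to reject H0 at alpha = 0.05.


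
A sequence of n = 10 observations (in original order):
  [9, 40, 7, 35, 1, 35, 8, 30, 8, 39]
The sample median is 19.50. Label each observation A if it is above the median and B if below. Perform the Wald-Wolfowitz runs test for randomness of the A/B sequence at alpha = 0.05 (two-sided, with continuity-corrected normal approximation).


Step 1: Compute median = 19.50; label A = above, B = below.
Labels in order: BABABABABA  (n_A = 5, n_B = 5)
Step 2: Count runs R = 10.
Step 3: Under H0 (random ordering), E[R] = 2*n_A*n_B/(n_A+n_B) + 1 = 2*5*5/10 + 1 = 6.0000.
        Var[R] = 2*n_A*n_B*(2*n_A*n_B - n_A - n_B) / ((n_A+n_B)^2 * (n_A+n_B-1)) = 2000/900 = 2.2222.
        SD[R] = 1.4907.
Step 4: Continuity-corrected z = (R - 0.5 - E[R]) / SD[R] = (10 - 0.5 - 6.0000) / 1.4907 = 2.3479.
Step 5: Two-sided p-value via normal approximation = 2*(1 - Phi(|z|)) = 0.018881.
Step 6: alpha = 0.05. reject H0.

R = 10, z = 2.3479, p = 0.018881, reject H0.


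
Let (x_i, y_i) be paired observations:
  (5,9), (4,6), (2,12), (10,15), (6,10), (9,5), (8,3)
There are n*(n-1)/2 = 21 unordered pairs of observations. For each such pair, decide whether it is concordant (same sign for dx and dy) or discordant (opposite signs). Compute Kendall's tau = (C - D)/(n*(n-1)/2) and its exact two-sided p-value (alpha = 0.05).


Step 1: Enumerate the 21 unordered pairs (i,j) with i<j and classify each by sign(x_j-x_i) * sign(y_j-y_i).
  (1,2):dx=-1,dy=-3->C; (1,3):dx=-3,dy=+3->D; (1,4):dx=+5,dy=+6->C; (1,5):dx=+1,dy=+1->C
  (1,6):dx=+4,dy=-4->D; (1,7):dx=+3,dy=-6->D; (2,3):dx=-2,dy=+6->D; (2,4):dx=+6,dy=+9->C
  (2,5):dx=+2,dy=+4->C; (2,6):dx=+5,dy=-1->D; (2,7):dx=+4,dy=-3->D; (3,4):dx=+8,dy=+3->C
  (3,5):dx=+4,dy=-2->D; (3,6):dx=+7,dy=-7->D; (3,7):dx=+6,dy=-9->D; (4,5):dx=-4,dy=-5->C
  (4,6):dx=-1,dy=-10->C; (4,7):dx=-2,dy=-12->C; (5,6):dx=+3,dy=-5->D; (5,7):dx=+2,dy=-7->D
  (6,7):dx=-1,dy=-2->C
Step 2: C = 10, D = 11, total pairs = 21.
Step 3: tau = (C - D)/(n(n-1)/2) = (10 - 11)/21 = -0.047619.
Step 4: Exact two-sided p-value (enumerate n! = 5040 permutations of y under H0): p = 1.000000.
Step 5: alpha = 0.05. fail to reject H0.

tau_b = -0.0476 (C=10, D=11), p = 1.000000, fail to reject H0.


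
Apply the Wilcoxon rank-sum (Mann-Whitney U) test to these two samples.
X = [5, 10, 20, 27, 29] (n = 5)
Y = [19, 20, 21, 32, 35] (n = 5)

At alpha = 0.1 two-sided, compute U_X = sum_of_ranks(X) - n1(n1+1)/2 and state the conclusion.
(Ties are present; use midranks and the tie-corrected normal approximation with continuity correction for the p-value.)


Step 1: Combine and sort all 10 observations; assign midranks.
sorted (value, group): (5,X), (10,X), (19,Y), (20,X), (20,Y), (21,Y), (27,X), (29,X), (32,Y), (35,Y)
ranks: 5->1, 10->2, 19->3, 20->4.5, 20->4.5, 21->6, 27->7, 29->8, 32->9, 35->10
Step 2: Rank sum for X: R1 = 1 + 2 + 4.5 + 7 + 8 = 22.5.
Step 3: U_X = R1 - n1(n1+1)/2 = 22.5 - 5*6/2 = 22.5 - 15 = 7.5.
       U_Y = n1*n2 - U_X = 25 - 7.5 = 17.5.
Step 4: Ties are present, so use the tie-corrected normal approximation (with continuity correction) for the p-value.
Step 5: p-value = 0.345742; compare to alpha = 0.1. fail to reject H0.

U_X = 7.5, p = 0.345742, fail to reject H0 at alpha = 0.1.


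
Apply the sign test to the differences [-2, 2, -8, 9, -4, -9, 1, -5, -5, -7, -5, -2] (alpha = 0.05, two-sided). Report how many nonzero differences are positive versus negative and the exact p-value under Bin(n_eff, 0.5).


Step 1: Discard zero differences. Original n = 12; n_eff = number of nonzero differences = 12.
Nonzero differences (with sign): -2, +2, -8, +9, -4, -9, +1, -5, -5, -7, -5, -2
Step 2: Count signs: positive = 3, negative = 9.
Step 3: Under H0: P(positive) = 0.5, so the number of positives S ~ Bin(12, 0.5).
Step 4: Two-sided exact p-value = sum of Bin(12,0.5) probabilities at or below the observed probability = 0.145996.
Step 5: alpha = 0.05. fail to reject H0.

n_eff = 12, pos = 3, neg = 9, p = 0.145996, fail to reject H0.


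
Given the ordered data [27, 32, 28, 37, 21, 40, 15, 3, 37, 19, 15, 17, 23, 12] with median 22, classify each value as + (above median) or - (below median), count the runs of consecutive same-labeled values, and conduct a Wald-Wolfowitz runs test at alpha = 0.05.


Step 1: Compute median = 22; label A = above, B = below.
Labels in order: AAAABABBABBBAB  (n_A = 7, n_B = 7)
Step 2: Count runs R = 8.
Step 3: Under H0 (random ordering), E[R] = 2*n_A*n_B/(n_A+n_B) + 1 = 2*7*7/14 + 1 = 8.0000.
        Var[R] = 2*n_A*n_B*(2*n_A*n_B - n_A - n_B) / ((n_A+n_B)^2 * (n_A+n_B-1)) = 8232/2548 = 3.2308.
        SD[R] = 1.7974.
Step 4: R = E[R], so z = 0 with no continuity correction.
Step 5: Two-sided p-value via normal approximation = 2*(1 - Phi(|z|)) = 1.000000.
Step 6: alpha = 0.05. fail to reject H0.

R = 8, z = 0.0000, p = 1.000000, fail to reject H0.


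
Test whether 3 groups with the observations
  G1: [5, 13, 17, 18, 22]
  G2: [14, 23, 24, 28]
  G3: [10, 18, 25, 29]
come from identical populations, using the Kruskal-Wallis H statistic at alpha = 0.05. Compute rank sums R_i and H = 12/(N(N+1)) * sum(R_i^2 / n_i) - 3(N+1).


Step 1: Combine all N = 13 observations and assign midranks.
sorted (value, group, rank): (5,G1,1), (10,G3,2), (13,G1,3), (14,G2,4), (17,G1,5), (18,G1,6.5), (18,G3,6.5), (22,G1,8), (23,G2,9), (24,G2,10), (25,G3,11), (28,G2,12), (29,G3,13)
Step 2: Sum ranks within each group.
R_1 = 23.5 (n_1 = 5)
R_2 = 35 (n_2 = 4)
R_3 = 32.5 (n_3 = 4)
Step 3: H = 12/(N(N+1)) * sum(R_i^2/n_i) - 3(N+1)
     = 12/(13*14) * (23.5^2/5 + 35^2/4 + 32.5^2/4) - 3*14
     = 0.065934 * 680.763 - 42
     = 2.885440.
Step 4: Ties present; correction factor C = 1 - 6/(13^3 - 13) = 0.997253. Corrected H = 2.885440 / 0.997253 = 2.893388.
Step 5: Under H0, H ~ chi^2(2); p-value = 0.235347.
Step 6: alpha = 0.05. fail to reject H0.

H = 2.8934, df = 2, p = 0.235347, fail to reject H0.


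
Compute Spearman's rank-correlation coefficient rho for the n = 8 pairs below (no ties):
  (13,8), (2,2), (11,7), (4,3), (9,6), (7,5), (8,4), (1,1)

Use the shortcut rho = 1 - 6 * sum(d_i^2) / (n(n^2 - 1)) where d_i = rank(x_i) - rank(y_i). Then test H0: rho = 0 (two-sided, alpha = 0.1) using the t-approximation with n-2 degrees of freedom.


Step 1: Rank x and y separately (midranks; no ties here).
rank(x): 13->8, 2->2, 11->7, 4->3, 9->6, 7->4, 8->5, 1->1
rank(y): 8->8, 2->2, 7->7, 3->3, 6->6, 5->5, 4->4, 1->1
Step 2: d_i = R_x(i) - R_y(i); compute d_i^2.
  (8-8)^2=0, (2-2)^2=0, (7-7)^2=0, (3-3)^2=0, (6-6)^2=0, (4-5)^2=1, (5-4)^2=1, (1-1)^2=0
sum(d^2) = 2.
Step 3: rho = 1 - 6*2 / (8*(8^2 - 1)) = 1 - 12/504 = 0.976190.
Step 4: Under H0, t = rho * sqrt((n-2)/(1-rho^2)) = 11.0235 ~ t(6).
Step 5: Two-sided p-value from the t-distribution with 6 df = 0.000033.
Step 6: alpha = 0.1. reject H0.

rho = 0.9762, p = 0.000033, reject H0 at alpha = 0.1.


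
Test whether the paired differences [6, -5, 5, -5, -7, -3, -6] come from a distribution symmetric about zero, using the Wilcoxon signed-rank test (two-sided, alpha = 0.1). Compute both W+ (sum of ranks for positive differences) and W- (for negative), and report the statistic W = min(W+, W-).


Step 1: Drop any zero differences (none here) and take |d_i|.
|d| = [6, 5, 5, 5, 7, 3, 6]
Step 2: Midrank |d_i| (ties get averaged ranks).
ranks: |6|->5.5, |5|->3, |5|->3, |5|->3, |7|->7, |3|->1, |6|->5.5
Step 3: Attach original signs; sum ranks with positive sign and with negative sign.
W+ = 5.5 + 3 = 8.5
W- = 3 + 3 + 7 + 1 + 5.5 = 19.5
(Check: W+ + W- = 28 should equal n(n+1)/2 = 28.)
Step 4: Test statistic W = min(W+, W-) = 8.5.
Step 5: Ties in |d|, so use the tie-corrected normal approximation.
        E[W] = n(n+1)/4 = 7*8/4 = 14.
        Tie groups: |d|=5 (t=3), |d|=6 (t=2); sum(t^3 - t) = 30.
        Var[W] = n(n+1)(2n+1)/24 - sum(t^3-t)/48 = 840/24 - 30/48 = 34.375.
        z = (W - E[W]) / sqrt(Var[W]) = (8.5 - 14) / 5.8630 = -0.9381.
        Two-sided p = 2*Phi(z) = 0.348202.
Step 6: alpha = 0.1. fail to reject H0.

W+ = 8.5, W- = 19.5, W = min = 8.5, p = 0.348202, fail to reject H0.
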